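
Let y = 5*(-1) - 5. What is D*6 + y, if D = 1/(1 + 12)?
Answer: -124/13 ≈ -9.5385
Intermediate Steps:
y = -10 (y = -5 - 5 = -10)
D = 1/13 ≈ 0.076923
D*6 + y = (1/13)*6 - 10 = 6/13 - 10 = -124/13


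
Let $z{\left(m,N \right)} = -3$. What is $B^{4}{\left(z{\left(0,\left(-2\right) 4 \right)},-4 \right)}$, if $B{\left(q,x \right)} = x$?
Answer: $256$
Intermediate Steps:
$B^{4}{\left(z{\left(0,\left(-2\right) 4 \right)},-4 \right)} = \left(-4\right)^{4} = 256$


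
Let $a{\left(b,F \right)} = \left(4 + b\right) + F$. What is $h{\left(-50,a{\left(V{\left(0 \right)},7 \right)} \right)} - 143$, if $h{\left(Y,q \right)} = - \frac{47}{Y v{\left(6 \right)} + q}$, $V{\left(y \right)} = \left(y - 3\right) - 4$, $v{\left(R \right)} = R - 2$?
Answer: $- \frac{27981}{196} \approx -142.76$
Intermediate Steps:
$v{\left(R \right)} = -2 + R$
$V{\left(y \right)} = -7 + y$ ($V{\left(y \right)} = \left(-3 + y\right) - 4 = -7 + y$)
$a{\left(b,F \right)} = 4 + F + b$
$h{\left(Y,q \right)} = - \frac{47}{q + 4 Y}$ ($h{\left(Y,q \right)} = - \frac{47}{Y \left(-2 + 6\right) + q} = - \frac{47}{Y 4 + q} = - \frac{47}{4 Y + q} = - \frac{47}{q + 4 Y}$)
$h{\left(-50,a{\left(V{\left(0 \right)},7 \right)} \right)} - 143 = - \frac{47}{\left(4 + 7 + \left(-7 + 0\right)\right) + 4 \left(-50\right)} - 143 = - \frac{47}{\left(4 + 7 - 7\right) - 200} - 143 = - \frac{47}{4 - 200} - 143 = - \frac{47}{-196} - 143 = \left(-47\right) \left(- \frac{1}{196}\right) - 143 = \frac{47}{196} - 143 = - \frac{27981}{196}$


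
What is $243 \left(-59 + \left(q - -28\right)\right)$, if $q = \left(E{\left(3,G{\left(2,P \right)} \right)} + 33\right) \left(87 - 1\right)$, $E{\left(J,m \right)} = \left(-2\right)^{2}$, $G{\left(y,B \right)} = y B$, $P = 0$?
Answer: $765693$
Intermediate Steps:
$G{\left(y,B \right)} = B y$
$E{\left(J,m \right)} = 4$
$q = 3182$ ($q = \left(4 + 33\right) \left(87 - 1\right) = 37 \cdot 86 = 3182$)
$243 \left(-59 + \left(q - -28\right)\right) = 243 \left(-59 + \left(3182 - -28\right)\right) = 243 \left(-59 + \left(3182 + 28\right)\right) = 243 \left(-59 + 3210\right) = 243 \cdot 3151 = 765693$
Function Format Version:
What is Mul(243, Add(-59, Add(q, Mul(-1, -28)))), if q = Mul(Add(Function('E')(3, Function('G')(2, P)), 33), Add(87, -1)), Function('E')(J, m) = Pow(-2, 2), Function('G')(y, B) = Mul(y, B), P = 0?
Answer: 765693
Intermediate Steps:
Function('G')(y, B) = Mul(B, y)
Function('E')(J, m) = 4
q = 3182 (q = Mul(Add(4, 33), Add(87, -1)) = Mul(37, 86) = 3182)
Mul(243, Add(-59, Add(q, Mul(-1, -28)))) = Mul(243, Add(-59, Add(3182, Mul(-1, -28)))) = Mul(243, Add(-59, Add(3182, 28))) = Mul(243, Add(-59, 3210)) = Mul(243, 3151) = 765693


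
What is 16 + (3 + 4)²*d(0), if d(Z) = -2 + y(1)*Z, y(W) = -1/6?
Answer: -82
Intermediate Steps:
y(W) = -⅙ (y(W) = -1*⅙ = -⅙)
d(Z) = -2 - Z/6
16 + (3 + 4)²*d(0) = 16 + (3 + 4)²*(-2 - ⅙*0) = 16 + 7²*(-2 + 0) = 16 + 49*(-2) = 16 - 98 = -82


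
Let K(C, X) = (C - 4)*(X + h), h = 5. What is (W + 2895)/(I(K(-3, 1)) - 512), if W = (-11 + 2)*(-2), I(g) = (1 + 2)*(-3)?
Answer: -2913/521 ≈ -5.5912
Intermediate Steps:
K(C, X) = (-4 + C)*(5 + X) (K(C, X) = (C - 4)*(X + 5) = (-4 + C)*(5 + X))
I(g) = -9 (I(g) = 3*(-3) = -9)
W = 18 (W = -9*(-2) = 18)
(W + 2895)/(I(K(-3, 1)) - 512) = (18 + 2895)/(-9 - 512) = 2913/(-521) = 2913*(-1/521) = -2913/521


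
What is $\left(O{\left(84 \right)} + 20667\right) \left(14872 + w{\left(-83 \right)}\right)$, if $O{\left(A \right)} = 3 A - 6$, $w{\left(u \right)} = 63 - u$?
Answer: $314071434$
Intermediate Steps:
$O{\left(A \right)} = -6 + 3 A$
$\left(O{\left(84 \right)} + 20667\right) \left(14872 + w{\left(-83 \right)}\right) = \left(\left(-6 + 3 \cdot 84\right) + 20667\right) \left(14872 + \left(63 - -83\right)\right) = \left(\left(-6 + 252\right) + 20667\right) \left(14872 + \left(63 + 83\right)\right) = \left(246 + 20667\right) \left(14872 + 146\right) = 20913 \cdot 15018 = 314071434$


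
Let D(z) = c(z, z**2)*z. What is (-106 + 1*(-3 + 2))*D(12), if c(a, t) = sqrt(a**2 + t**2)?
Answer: -15408*sqrt(145) ≈ -1.8554e+5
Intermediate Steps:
D(z) = z*sqrt(z**2 + z**4) (D(z) = sqrt(z**2 + (z**2)**2)*z = sqrt(z**2 + z**4)*z = z*sqrt(z**2 + z**4))
(-106 + 1*(-3 + 2))*D(12) = (-106 + 1*(-3 + 2))*(12*sqrt(12**2 + 12**4)) = (-106 + 1*(-1))*(12*sqrt(144 + 20736)) = (-106 - 1)*(12*sqrt(20880)) = -1284*12*sqrt(145) = -15408*sqrt(145)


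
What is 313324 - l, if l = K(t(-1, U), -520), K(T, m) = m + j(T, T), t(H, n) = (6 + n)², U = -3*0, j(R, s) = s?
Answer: 313808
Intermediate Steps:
U = 0
K(T, m) = T + m (K(T, m) = m + T = T + m)
l = -484 (l = (6 + 0)² - 520 = 6² - 520 = 36 - 520 = -484)
313324 - l = 313324 - 1*(-484) = 313324 + 484 = 313808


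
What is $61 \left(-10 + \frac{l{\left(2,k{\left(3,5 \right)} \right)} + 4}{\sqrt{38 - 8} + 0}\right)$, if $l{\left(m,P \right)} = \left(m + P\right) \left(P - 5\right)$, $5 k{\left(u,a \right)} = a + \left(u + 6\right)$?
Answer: $-610 - \frac{5002 \sqrt{30}}{375} \approx -683.06$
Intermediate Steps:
$k{\left(u,a \right)} = \frac{6}{5} + \frac{a}{5} + \frac{u}{5}$ ($k{\left(u,a \right)} = \frac{a + \left(u + 6\right)}{5} = \frac{a + \left(6 + u\right)}{5} = \frac{6 + a + u}{5} = \frac{6}{5} + \frac{a}{5} + \frac{u}{5}$)
$l{\left(m,P \right)} = \left(-5 + P\right) \left(P + m\right)$ ($l{\left(m,P \right)} = \left(P + m\right) \left(-5 + P\right) = \left(-5 + P\right) \left(P + m\right)$)
$61 \left(-10 + \frac{l{\left(2,k{\left(3,5 \right)} \right)} + 4}{\sqrt{38 - 8} + 0}\right) = 61 \left(-10 + \frac{\left(\left(\frac{6}{5} + \frac{1}{5} \cdot 5 + \frac{1}{5} \cdot 3\right)^{2} - 5 \left(\frac{6}{5} + \frac{1}{5} \cdot 5 + \frac{1}{5} \cdot 3\right) - 10 + \left(\frac{6}{5} + \frac{1}{5} \cdot 5 + \frac{1}{5} \cdot 3\right) 2\right) + 4}{\sqrt{38 - 8} + 0}\right) = 61 \left(-10 + \frac{\left(\left(\frac{6}{5} + 1 + \frac{3}{5}\right)^{2} - 5 \left(\frac{6}{5} + 1 + \frac{3}{5}\right) - 10 + \left(\frac{6}{5} + 1 + \frac{3}{5}\right) 2\right) + 4}{\sqrt{30} + 0}\right) = 61 \left(-10 + \frac{\left(\left(\frac{14}{5}\right)^{2} - 14 - 10 + \frac{14}{5} \cdot 2\right) + 4}{\sqrt{30}}\right) = 61 \left(-10 + \left(\left(\frac{196}{25} - 14 - 10 + \frac{28}{5}\right) + 4\right) \frac{\sqrt{30}}{30}\right) = 61 \left(-10 + \left(- \frac{264}{25} + 4\right) \frac{\sqrt{30}}{30}\right) = 61 \left(-10 - \frac{164 \frac{\sqrt{30}}{30}}{25}\right) = 61 \left(-10 - \frac{82 \sqrt{30}}{375}\right) = -610 - \frac{5002 \sqrt{30}}{375}$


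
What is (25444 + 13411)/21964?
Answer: 2045/1156 ≈ 1.7690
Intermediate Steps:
(25444 + 13411)/21964 = 38855*(1/21964) = 2045/1156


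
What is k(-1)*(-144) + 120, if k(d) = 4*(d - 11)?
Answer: 7032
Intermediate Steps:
k(d) = -44 + 4*d (k(d) = 4*(-11 + d) = -44 + 4*d)
k(-1)*(-144) + 120 = (-44 + 4*(-1))*(-144) + 120 = (-44 - 4)*(-144) + 120 = -48*(-144) + 120 = 6912 + 120 = 7032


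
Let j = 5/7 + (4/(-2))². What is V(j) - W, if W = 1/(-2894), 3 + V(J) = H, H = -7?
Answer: -28939/2894 ≈ -9.9996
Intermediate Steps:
j = 33/7 (j = 5*(⅐) + (4*(-½))² = 5/7 + (-2)² = 5/7 + 4 = 33/7 ≈ 4.7143)
V(J) = -10 (V(J) = -3 - 7 = -10)
W = -1/2894 ≈ -0.00034554
V(j) - W = -10 - 1*(-1/2894) = -10 + 1/2894 = -28939/2894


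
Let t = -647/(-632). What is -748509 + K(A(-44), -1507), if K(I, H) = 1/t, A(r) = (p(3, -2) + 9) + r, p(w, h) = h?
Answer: -484284691/647 ≈ -7.4851e+5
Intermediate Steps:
t = 647/632 (t = -647*(-1/632) = 647/632 ≈ 1.0237)
A(r) = 7 + r (A(r) = (-2 + 9) + r = 7 + r)
K(I, H) = 632/647 (K(I, H) = 1/(647/632) = 632/647)
-748509 + K(A(-44), -1507) = -748509 + 632/647 = -484284691/647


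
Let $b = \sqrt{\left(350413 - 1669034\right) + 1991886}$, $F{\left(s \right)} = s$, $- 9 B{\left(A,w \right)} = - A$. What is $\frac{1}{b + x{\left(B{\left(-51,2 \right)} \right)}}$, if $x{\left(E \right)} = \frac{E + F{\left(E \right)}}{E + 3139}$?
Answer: $\frac{79900}{14872423849711} + \frac{419710000 \sqrt{1865}}{14872423849711} \approx 0.0012187$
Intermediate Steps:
$B{\left(A,w \right)} = \frac{A}{9}$ ($B{\left(A,w \right)} = - \frac{\left(-1\right) A}{9} = \frac{A}{9}$)
$x{\left(E \right)} = \frac{2 E}{3139 + E}$ ($x{\left(E \right)} = \frac{E + E}{E + 3139} = \frac{2 E}{3139 + E}$)
$b = 19 \sqrt{1865}$ ($b = \sqrt{\left(350413 - 1669034\right) + 1991886} = \sqrt{-1318621 + 1991886} = \sqrt{673265} = 19 \sqrt{1865} \approx 820.53$)
$\frac{1}{b + x{\left(B{\left(-51,2 \right)} \right)}} = \frac{1}{19 \sqrt{1865} + \frac{2 \cdot \frac{1}{9} \left(-51\right)}{3139 + \frac{1}{9} \left(-51\right)}} = \frac{1}{19 \sqrt{1865} + 2 \left(- \frac{17}{3}\right) \frac{1}{3139 - \frac{17}{3}}} = \frac{1}{19 \sqrt{1865} + 2 \left(- \frac{17}{3}\right) \frac{1}{\frac{9400}{3}}} = \frac{1}{19 \sqrt{1865} + 2 \left(- \frac{17}{3}\right) \frac{3}{9400}} = \frac{1}{19 \sqrt{1865} - \frac{17}{4700}} = \frac{1}{- \frac{17}{4700} + 19 \sqrt{1865}}$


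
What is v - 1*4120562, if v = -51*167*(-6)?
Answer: -4069460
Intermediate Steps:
v = 51102 (v = -8517*(-6) = 51102)
v - 1*4120562 = 51102 - 1*4120562 = 51102 - 4120562 = -4069460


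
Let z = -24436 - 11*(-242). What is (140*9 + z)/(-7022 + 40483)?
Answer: -20514/33461 ≈ -0.61307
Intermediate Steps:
z = -21774 (z = -24436 - 1*(-2662) = -24436 + 2662 = -21774)
(140*9 + z)/(-7022 + 40483) = (140*9 - 21774)/(-7022 + 40483) = (1260 - 21774)/33461 = -20514*1/33461 = -20514/33461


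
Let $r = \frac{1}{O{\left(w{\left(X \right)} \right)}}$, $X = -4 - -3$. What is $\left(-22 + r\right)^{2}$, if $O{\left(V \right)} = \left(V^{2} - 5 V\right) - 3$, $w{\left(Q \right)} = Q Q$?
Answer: $\frac{24025}{49} \approx 490.31$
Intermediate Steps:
$X = -1$ ($X = -4 + 3 = -1$)
$w{\left(Q \right)} = Q^{2}$
$O{\left(V \right)} = -3 + V^{2} - 5 V$
$r = - \frac{1}{7}$ ($r = \frac{1}{-3 + \left(\left(-1\right)^{2}\right)^{2} - 5 \left(-1\right)^{2}} = \frac{1}{-3 + 1^{2} - 5} = \frac{1}{-3 + 1 - 5} = \frac{1}{-7} = - \frac{1}{7} \approx -0.14286$)
$\left(-22 + r\right)^{2} = \left(-22 - \frac{1}{7}\right)^{2} = \left(- \frac{155}{7}\right)^{2} = \frac{24025}{49}$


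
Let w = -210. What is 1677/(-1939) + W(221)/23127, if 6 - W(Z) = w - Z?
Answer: -37936636/44843253 ≈ -0.84598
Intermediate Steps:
W(Z) = 216 + Z (W(Z) = 6 - (-210 - Z) = 6 + (210 + Z) = 216 + Z)
1677/(-1939) + W(221)/23127 = 1677/(-1939) + (216 + 221)/23127 = 1677*(-1/1939) + 437*(1/23127) = -1677/1939 + 437/23127 = -37936636/44843253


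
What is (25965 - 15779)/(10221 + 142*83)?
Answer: 10186/22007 ≈ 0.46285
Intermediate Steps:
(25965 - 15779)/(10221 + 142*83) = 10186/(10221 + 11786) = 10186/22007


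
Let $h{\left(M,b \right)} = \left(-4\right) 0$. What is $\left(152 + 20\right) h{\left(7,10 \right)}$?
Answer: $0$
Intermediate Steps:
$h{\left(M,b \right)} = 0$
$\left(152 + 20\right) h{\left(7,10 \right)} = \left(152 + 20\right) 0 = 172 \cdot 0 = 0$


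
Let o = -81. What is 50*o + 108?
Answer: -3942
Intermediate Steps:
50*o + 108 = 50*(-81) + 108 = -4050 + 108 = -3942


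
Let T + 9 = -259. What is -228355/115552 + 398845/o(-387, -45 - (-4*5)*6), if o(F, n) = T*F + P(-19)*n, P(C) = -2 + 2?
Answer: 5600817565/2996147808 ≈ 1.8693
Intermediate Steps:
P(C) = 0
T = -268 (T = -9 - 259 = -268)
o(F, n) = -268*F (o(F, n) = -268*F + 0*n = -268*F + 0 = -268*F)
-228355/115552 + 398845/o(-387, -45 - (-4*5)*6) = -228355/115552 + 398845/((-268*(-387))) = -228355*1/115552 + 398845/103716 = -228355/115552 + 398845*(1/103716) = -228355/115552 + 398845/103716 = 5600817565/2996147808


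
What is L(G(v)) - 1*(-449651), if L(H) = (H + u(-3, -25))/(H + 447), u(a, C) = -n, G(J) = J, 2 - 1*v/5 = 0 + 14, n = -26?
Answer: 174014903/387 ≈ 4.4965e+5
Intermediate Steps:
v = -60 (v = 10 - 5*(0 + 14) = 10 - 5*14 = 10 - 70 = -60)
u(a, C) = 26 (u(a, C) = -1*(-26) = 26)
L(H) = (26 + H)/(447 + H) (L(H) = (H + 26)/(H + 447) = (26 + H)/(447 + H))
L(G(v)) - 1*(-449651) = (26 - 60)/(447 - 60) - 1*(-449651) = -34/387 + 449651 = 174014903/387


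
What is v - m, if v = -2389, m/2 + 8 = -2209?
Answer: 2045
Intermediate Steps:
m = -4434 (m = -16 + 2*(-2209) = -16 - 4418 = -4434)
v - m = -2389 - 1*(-4434) = -2389 + 4434 = 2045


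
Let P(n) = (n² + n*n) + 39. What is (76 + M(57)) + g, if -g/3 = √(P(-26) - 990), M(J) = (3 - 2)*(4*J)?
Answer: 304 - 3*√401 ≈ 243.93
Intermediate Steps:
P(n) = 39 + 2*n² (P(n) = (n² + n²) + 39 = 2*n² + 39 = 39 + 2*n²)
M(J) = 4*J (M(J) = 1*(4*J) = 4*J)
g = -3*√401 (g = -3*√((39 + 2*(-26)²) - 990) = -3*√((39 + 2*676) - 990) = -3*√((39 + 1352) - 990) = -3*√(1391 - 990) = -3*√401 ≈ -60.075)
(76 + M(57)) + g = (76 + 4*57) - 3*√401 = (76 + 228) - 3*√401 = 304 - 3*√401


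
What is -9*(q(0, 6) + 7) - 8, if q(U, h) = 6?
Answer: -125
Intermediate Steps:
-9*(q(0, 6) + 7) - 8 = -9*(6 + 7) - 8 = -9*13 - 8 = -117 - 8 = -125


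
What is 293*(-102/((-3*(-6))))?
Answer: -4981/3 ≈ -1660.3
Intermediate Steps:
293*(-102/((-3*(-6)))) = 293*(-102/18) = 293*(-102*1/18) = 293*(-17/3) = -4981/3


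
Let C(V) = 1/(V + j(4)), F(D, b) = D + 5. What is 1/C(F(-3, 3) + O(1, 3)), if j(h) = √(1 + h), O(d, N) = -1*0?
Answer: 2 + √5 ≈ 4.2361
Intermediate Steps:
F(D, b) = 5 + D
O(d, N) = 0
C(V) = 1/(V + √5) (C(V) = 1/(V + √(1 + 4)) = 1/(V + √5))
1/C(F(-3, 3) + O(1, 3)) = 1/(1/(((5 - 3) + 0) + √5)) = 1/(1/((2 + 0) + √5)) = 1/(1/(2 + √5)) = 2 + √5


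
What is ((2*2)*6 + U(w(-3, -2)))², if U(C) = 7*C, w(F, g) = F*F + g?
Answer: 5329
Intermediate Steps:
w(F, g) = g + F² (w(F, g) = F² + g = g + F²)
((2*2)*6 + U(w(-3, -2)))² = ((2*2)*6 + 7*(-2 + (-3)²))² = (4*6 + 7*(-2 + 9))² = (24 + 7*7)² = (24 + 49)² = 73² = 5329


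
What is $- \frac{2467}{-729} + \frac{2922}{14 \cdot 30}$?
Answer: $\frac{527713}{51030} \approx 10.341$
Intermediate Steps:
$- \frac{2467}{-729} + \frac{2922}{14 \cdot 30} = \left(-2467\right) \left(- \frac{1}{729}\right) + \frac{2922}{420} = \frac{2467}{729} + 2922 \cdot \frac{1}{420} = \frac{2467}{729} + \frac{487}{70} = \frac{527713}{51030}$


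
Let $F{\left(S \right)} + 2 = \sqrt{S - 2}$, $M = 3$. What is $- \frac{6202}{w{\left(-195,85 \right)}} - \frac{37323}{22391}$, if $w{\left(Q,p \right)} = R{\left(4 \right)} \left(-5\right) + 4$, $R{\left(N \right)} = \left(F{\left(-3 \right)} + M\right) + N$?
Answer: $\frac{1447561902}{6336653} - \frac{15505 i \sqrt{5}}{283} \approx 228.44 - 122.51 i$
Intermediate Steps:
$F{\left(S \right)} = -2 + \sqrt{-2 + S}$ ($F{\left(S \right)} = -2 + \sqrt{S - 2} = -2 + \sqrt{-2 + S}$)
$R{\left(N \right)} = 1 + N + i \sqrt{5}$ ($R{\left(N \right)} = \left(\left(-2 + \sqrt{-2 - 3}\right) + 3\right) + N = \left(\left(-2 + \sqrt{-5}\right) + 3\right) + N = \left(\left(-2 + i \sqrt{5}\right) + 3\right) + N = \left(1 + i \sqrt{5}\right) + N = 1 + N + i \sqrt{5}$)
$w{\left(Q,p \right)} = -21 - 5 i \sqrt{5}$ ($w{\left(Q,p \right)} = \left(1 + 4 + i \sqrt{5}\right) \left(-5\right) + 4 = \left(5 + i \sqrt{5}\right) \left(-5\right) + 4 = \left(-25 - 5 i \sqrt{5}\right) + 4 = -21 - 5 i \sqrt{5}$)
$- \frac{6202}{w{\left(-195,85 \right)}} - \frac{37323}{22391} = - \frac{6202}{-21 - 5 i \sqrt{5}} - \frac{37323}{22391} = - \frac{37323}{22391} - \frac{6202}{-21 - 5 i \sqrt{5}}$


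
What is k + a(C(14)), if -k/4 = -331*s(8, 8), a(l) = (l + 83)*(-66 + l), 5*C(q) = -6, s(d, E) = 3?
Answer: -38124/25 ≈ -1525.0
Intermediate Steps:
C(q) = -6/5 (C(q) = (⅕)*(-6) = -6/5)
a(l) = (-66 + l)*(83 + l) (a(l) = (83 + l)*(-66 + l) = (-66 + l)*(83 + l))
k = 3972 (k = -(-1324)*3 = -4*(-993) = 3972)
k + a(C(14)) = 3972 + (-5478 + (-6/5)² + 17*(-6/5)) = 3972 + (-5478 + 36/25 - 102/5) = 3972 - 137424/25 = -38124/25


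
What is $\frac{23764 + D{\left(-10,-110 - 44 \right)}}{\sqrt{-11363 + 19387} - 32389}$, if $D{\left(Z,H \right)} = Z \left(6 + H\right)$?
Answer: $- \frac{817627916}{1049039297} - \frac{50488 \sqrt{2006}}{1049039297} \approx -0.78156$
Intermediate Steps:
$\frac{23764 + D{\left(-10,-110 - 44 \right)}}{\sqrt{-11363 + 19387} - 32389} = \frac{23764 - 10 \left(6 - 154\right)}{\sqrt{-11363 + 19387} - 32389} = \frac{23764 - 10 \left(6 - 154\right)}{\sqrt{8024} - 32389} = \frac{23764 - -1480}{2 \sqrt{2006} - 32389} = \frac{23764 + 1480}{-32389 + 2 \sqrt{2006}} = \frac{25244}{-32389 + 2 \sqrt{2006}}$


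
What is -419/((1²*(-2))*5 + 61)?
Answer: -419/51 ≈ -8.2157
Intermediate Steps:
-419/((1²*(-2))*5 + 61) = -419/((1*(-2))*5 + 61) = -419/(-2*5 + 61) = -419/(-10 + 61) = -419/51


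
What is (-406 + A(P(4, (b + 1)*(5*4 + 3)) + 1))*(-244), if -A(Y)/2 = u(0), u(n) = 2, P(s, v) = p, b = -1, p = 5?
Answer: 100040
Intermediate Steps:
P(s, v) = 5
A(Y) = -4 (A(Y) = -2*2 = -4)
(-406 + A(P(4, (b + 1)*(5*4 + 3)) + 1))*(-244) = (-406 - 4)*(-244) = -410*(-244) = 100040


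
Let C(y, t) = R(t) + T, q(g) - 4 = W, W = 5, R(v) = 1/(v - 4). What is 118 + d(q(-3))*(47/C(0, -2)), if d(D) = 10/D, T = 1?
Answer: 542/3 ≈ 180.67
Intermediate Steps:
R(v) = 1/(-4 + v)
q(g) = 9 (q(g) = 4 + 5 = 9)
C(y, t) = 1 + 1/(-4 + t) (C(y, t) = 1/(-4 + t) + 1 = 1 + 1/(-4 + t))
118 + d(q(-3))*(47/C(0, -2)) = 118 + (10/9)*(47/(((-3 - 2)/(-4 - 2)))) = 118 + (10*(⅑))*(47/((-5/(-6)))) = 118 + 10*(47/((-⅙*(-5))))/9 = 118 + 10*(47/(⅚))/9 = 118 + 10*(47*(6/5))/9 = 118 + (10/9)*(282/5) = 118 + 188/3 = 542/3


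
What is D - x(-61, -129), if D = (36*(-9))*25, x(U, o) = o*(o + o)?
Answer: -41382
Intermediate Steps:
x(U, o) = 2*o² (x(U, o) = o*(2*o) = 2*o²)
D = -8100 (D = -324*25 = -8100)
D - x(-61, -129) = -8100 - 2*(-129)² = -8100 - 2*16641 = -8100 - 1*33282 = -8100 - 33282 = -41382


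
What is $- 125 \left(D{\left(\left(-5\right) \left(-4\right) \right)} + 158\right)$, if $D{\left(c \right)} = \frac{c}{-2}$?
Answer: $-18500$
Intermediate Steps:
$D{\left(c \right)} = - \frac{c}{2}$ ($D{\left(c \right)} = c \left(- \frac{1}{2}\right) = - \frac{c}{2}$)
$- 125 \left(D{\left(\left(-5\right) \left(-4\right) \right)} + 158\right) = - 125 \left(- \frac{\left(-5\right) \left(-4\right)}{2} + 158\right) = - 125 \left(\left(- \frac{1}{2}\right) 20 + 158\right) = - 125 \left(-10 + 158\right) = \left(-125\right) 148 = -18500$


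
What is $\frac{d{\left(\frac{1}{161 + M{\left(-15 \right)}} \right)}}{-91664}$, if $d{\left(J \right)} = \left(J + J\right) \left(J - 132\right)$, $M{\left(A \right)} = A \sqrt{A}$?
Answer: $\frac{1980 \sqrt{15} + 21251 i}{91664 \left(2415 \sqrt{15} + 11273 i\right)} \approx 1.5827 \cdot 10^{-5} + 5.7108 \cdot 10^{-6} i$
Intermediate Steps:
$M{\left(A \right)} = A^{\frac{3}{2}}$
$d{\left(J \right)} = 2 J \left(-132 + J\right)$
$\frac{d{\left(\frac{1}{161 + M{\left(-15 \right)}} \right)}}{-91664} = \frac{2 \frac{1}{161 + \left(-15\right)^{\frac{3}{2}}} \left(-132 + \frac{1}{161 + \left(-15\right)^{\frac{3}{2}}}\right)}{-91664} = \frac{2 \left(-132 + \frac{1}{161 - 15 i \sqrt{15}}\right)}{161 - 15 i \sqrt{15}} \left(- \frac{1}{91664}\right) = - \frac{-132 + \frac{1}{161 - 15 i \sqrt{15}}}{45832 \left(161 - 15 i \sqrt{15}\right)}$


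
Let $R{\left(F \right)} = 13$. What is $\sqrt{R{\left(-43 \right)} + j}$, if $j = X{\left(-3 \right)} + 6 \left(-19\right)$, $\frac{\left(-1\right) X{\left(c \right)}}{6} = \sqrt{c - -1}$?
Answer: $\sqrt{-101 - 6 i \sqrt{2}} \approx 0.42179 - 10.059 i$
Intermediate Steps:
$X{\left(c \right)} = - 6 \sqrt{1 + c}$ ($X{\left(c \right)} = - 6 \sqrt{c - -1} = - 6 \sqrt{c + 1} = - 6 \sqrt{1 + c}$)
$j = -114 - 6 i \sqrt{2}$ ($j = - 6 \sqrt{1 - 3} + 6 \left(-19\right) = - 6 \sqrt{-2} - 114 = - 6 i \sqrt{2} - 114 = -114 - 6 i \sqrt{2} \approx -114.0 - 8.4853 i$)
$\sqrt{R{\left(-43 \right)} + j} = \sqrt{13 - \left(114 + 6 i \sqrt{2}\right)} = \sqrt{-101 - 6 i \sqrt{2}}$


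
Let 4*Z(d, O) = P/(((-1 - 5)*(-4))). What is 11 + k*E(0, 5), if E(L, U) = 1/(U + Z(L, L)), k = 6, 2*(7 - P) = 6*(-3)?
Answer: 377/31 ≈ 12.161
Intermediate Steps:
P = 16 (P = 7 - 3*(-3) = 7 - 1/2*(-18) = 7 + 9 = 16)
Z(d, O) = 1/6 (Z(d, O) = (16/(((-1 - 5)*(-4))))/4 = (16/((-6*(-4))))/4 = (16/24)/4 = (16*(1/24))/4 = (1/4)*(2/3) = 1/6)
E(L, U) = 1/(1/6 + U) (E(L, U) = 1/(U + 1/6) = 1/(1/6 + U))
11 + k*E(0, 5) = 11 + 6*(6/(1 + 6*5)) = 11 + 6*(6/(1 + 30)) = 11 + 6*(6/31) = 11 + 36/31 = 377/31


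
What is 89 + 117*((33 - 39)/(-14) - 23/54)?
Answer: 3751/42 ≈ 89.310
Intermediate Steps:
89 + 117*((33 - 39)/(-14) - 23/54) = 89 + 117*(-6*(-1/14) - 23*1/54) = 89 + 117*(3/7 - 23/54) = 89 + 117*(1/378) = 89 + 13/42 = 3751/42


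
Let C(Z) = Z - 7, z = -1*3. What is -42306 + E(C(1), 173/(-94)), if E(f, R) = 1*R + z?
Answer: -3977219/94 ≈ -42311.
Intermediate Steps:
z = -3
C(Z) = -7 + Z
E(f, R) = -3 + R (E(f, R) = 1*R - 3 = R - 3 = -3 + R)
-42306 + E(C(1), 173/(-94)) = -42306 + (-3 + 173/(-94)) = -42306 + (-3 + 173*(-1/94)) = -42306 + (-3 - 173/94) = -42306 - 455/94 = -3977219/94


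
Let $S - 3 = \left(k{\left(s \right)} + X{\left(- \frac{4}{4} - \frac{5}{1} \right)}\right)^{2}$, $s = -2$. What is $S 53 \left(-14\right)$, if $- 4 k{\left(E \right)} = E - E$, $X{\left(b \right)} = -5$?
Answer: $-20776$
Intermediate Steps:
$k{\left(E \right)} = 0$ ($k{\left(E \right)} = - \frac{E - E}{4} = \left(- \frac{1}{4}\right) 0 = 0$)
$S = 28$ ($S = 3 + \left(0 - 5\right)^{2} = 3 + \left(-5\right)^{2} = 3 + 25 = 28$)
$S 53 \left(-14\right) = 28 \cdot 53 \left(-14\right) = 1484 \left(-14\right) = -20776$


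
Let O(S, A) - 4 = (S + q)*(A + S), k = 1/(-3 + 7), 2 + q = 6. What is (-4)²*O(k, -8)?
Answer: -463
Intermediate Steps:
q = 4 (q = -2 + 6 = 4)
k = ¼ (k = 1/4 = ¼ ≈ 0.25000)
O(S, A) = 4 + (4 + S)*(A + S) (O(S, A) = 4 + (S + 4)*(A + S) = 4 + (4 + S)*(A + S))
(-4)²*O(k, -8) = (-4)²*(4 + (¼)² + 4*(-8) + 4*(¼) - 8*¼) = 16*(4 + 1/16 - 32 + 1 - 2) = 16*(-463/16) = -463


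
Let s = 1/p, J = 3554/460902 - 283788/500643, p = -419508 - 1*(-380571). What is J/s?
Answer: 7156153109399/328699943 ≈ 21771.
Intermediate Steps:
p = -38937 (p = -419508 + 380571 = -38937)
J = -551363981/986099829 (J = 3554*(1/460902) - 283788*1/500643 = 1777/230451 - 31532/55627 = -551363981/986099829 ≈ -0.55914)
s = -1/38937 (s = 1/(-38937) = -1/38937 ≈ -2.5683e-5)
J/s = -551363981/(986099829*(-1/38937)) = -551363981/986099829*(-38937) = 7156153109399/328699943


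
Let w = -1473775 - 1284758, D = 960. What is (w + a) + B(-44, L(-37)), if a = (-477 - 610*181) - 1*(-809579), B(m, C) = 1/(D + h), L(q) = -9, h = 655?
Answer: -3326643214/1615 ≈ -2.0598e+6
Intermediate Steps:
w = -2758533
B(m, C) = 1/1615 (B(m, C) = 1/(960 + 655) = 1/1615)
a = 698692 (a = (-477 - 110410) + 809579 = -110887 + 809579 = 698692)
(w + a) + B(-44, L(-37)) = (-2758533 + 698692) + 1/1615 = -2059841 + 1/1615 = -3326643214/1615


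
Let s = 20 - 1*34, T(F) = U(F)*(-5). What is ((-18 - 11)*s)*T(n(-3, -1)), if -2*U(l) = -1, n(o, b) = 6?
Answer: -1015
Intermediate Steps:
U(l) = 1/2 (U(l) = -1/2*(-1) = 1/2)
T(F) = -5/2 (T(F) = (1/2)*(-5) = -5/2)
s = -14 (s = 20 - 34 = -14)
((-18 - 11)*s)*T(n(-3, -1)) = ((-18 - 11)*(-14))*(-5/2) = -29*(-14)*(-5/2) = 406*(-5/2) = -1015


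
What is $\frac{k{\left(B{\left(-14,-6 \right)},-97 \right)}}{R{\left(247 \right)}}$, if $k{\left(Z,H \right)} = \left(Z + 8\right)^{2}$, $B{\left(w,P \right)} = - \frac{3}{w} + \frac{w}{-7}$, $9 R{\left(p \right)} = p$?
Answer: $\frac{14157}{3724} \approx 3.8016$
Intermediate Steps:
$R{\left(p \right)} = \frac{p}{9}$
$B{\left(w,P \right)} = - \frac{3}{w} - \frac{w}{7}$ ($B{\left(w,P \right)} = - \frac{3}{w} + w \left(- \frac{1}{7}\right) = - \frac{3}{w} - \frac{w}{7}$)
$k{\left(Z,H \right)} = \left(8 + Z\right)^{2}$
$\frac{k{\left(B{\left(-14,-6 \right)},-97 \right)}}{R{\left(247 \right)}} = \frac{\left(8 - \left(-2 + \frac{3}{-14}\right)\right)^{2}}{\frac{1}{9} \cdot 247} = \frac{\left(8 + \left(\left(-3\right) \left(- \frac{1}{14}\right) + 2\right)\right)^{2}}{\frac{247}{9}} = \left(8 + \left(\frac{3}{14} + 2\right)\right)^{2} \cdot \frac{9}{247} = \left(8 + \frac{31}{14}\right)^{2} \cdot \frac{9}{247} = \left(\frac{143}{14}\right)^{2} \cdot \frac{9}{247} = \frac{20449}{196} \cdot \frac{9}{247} = \frac{14157}{3724}$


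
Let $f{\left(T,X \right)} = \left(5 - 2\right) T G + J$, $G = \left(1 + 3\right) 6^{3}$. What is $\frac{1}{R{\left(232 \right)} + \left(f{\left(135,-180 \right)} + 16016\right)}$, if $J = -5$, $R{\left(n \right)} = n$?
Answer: $\frac{1}{366163} \approx 2.731 \cdot 10^{-6}$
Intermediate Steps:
$G = 864$ ($G = 4 \cdot 216 = 864$)
$f{\left(T,X \right)} = -5 + 2592 T$ ($f{\left(T,X \right)} = \left(5 - 2\right) T 864 - 5 = 3 T 864 - 5 = 2592 T - 5 = -5 + 2592 T$)
$\frac{1}{R{\left(232 \right)} + \left(f{\left(135,-180 \right)} + 16016\right)} = \frac{1}{232 + \left(\left(-5 + 2592 \cdot 135\right) + 16016\right)} = \frac{1}{232 + \left(\left(-5 + 349920\right) + 16016\right)} = \frac{1}{232 + \left(349915 + 16016\right)} = \frac{1}{232 + 365931} = \frac{1}{366163}$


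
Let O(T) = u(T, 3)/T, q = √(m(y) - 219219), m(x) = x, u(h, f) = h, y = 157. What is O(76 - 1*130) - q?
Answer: 1 - 17*I*√758 ≈ 1.0 - 468.04*I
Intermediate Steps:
q = 17*I*√758 (q = √(157 - 219219) = √(-219062) = 17*I*√758 ≈ 468.04*I)
O(T) = 1 (O(T) = T/T = 1)
O(76 - 1*130) - q = 1 - 17*I*√758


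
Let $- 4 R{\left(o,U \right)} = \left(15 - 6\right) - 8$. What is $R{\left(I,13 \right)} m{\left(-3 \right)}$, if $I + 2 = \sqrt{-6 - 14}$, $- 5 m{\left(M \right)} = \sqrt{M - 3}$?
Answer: $\frac{i \sqrt{6}}{20} \approx 0.12247 i$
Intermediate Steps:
$m{\left(M \right)} = - \frac{\sqrt{-3 + M}}{5}$ ($m{\left(M \right)} = - \frac{\sqrt{M - 3}}{5} = - \frac{\sqrt{-3 + M}}{5}$)
$I = -2 + 2 i \sqrt{5}$ ($I = -2 + \sqrt{-6 - 14} = -2 + \sqrt{-20} = -2 + 2 i \sqrt{5} \approx -2.0 + 4.4721 i$)
$R{\left(o,U \right)} = - \frac{1}{4}$ ($R{\left(o,U \right)} = - \frac{\left(15 - 6\right) - 8}{4} = - \frac{9 - 8}{4} = \left(- \frac{1}{4}\right) 1 = - \frac{1}{4}$)
$R{\left(I,13 \right)} m{\left(-3 \right)} = - \frac{\left(- \frac{1}{5}\right) \sqrt{-3 - 3}}{4} = - \frac{\left(- \frac{1}{5}\right) \sqrt{-6}}{4} = - \frac{\left(- \frac{1}{5}\right) i \sqrt{6}}{4} = \frac{i \sqrt{6}}{20}$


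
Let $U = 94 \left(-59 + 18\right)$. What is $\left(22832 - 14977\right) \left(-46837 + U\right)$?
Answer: $-398177805$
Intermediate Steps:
$U = -3854$ ($U = 94 \left(-41\right) = -3854$)
$\left(22832 - 14977\right) \left(-46837 + U\right) = \left(22832 - 14977\right) \left(-46837 - 3854\right) = \left(22832 - 14977\right) \left(-50691\right) = 7855 \left(-50691\right) = -398177805$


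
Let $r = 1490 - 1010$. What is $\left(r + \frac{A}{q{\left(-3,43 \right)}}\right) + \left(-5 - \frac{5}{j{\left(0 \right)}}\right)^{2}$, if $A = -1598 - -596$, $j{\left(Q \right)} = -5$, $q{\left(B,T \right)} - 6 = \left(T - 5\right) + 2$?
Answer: $\frac{10907}{23} \approx 474.22$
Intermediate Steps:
$q{\left(B,T \right)} = 3 + T$ ($q{\left(B,T \right)} = 6 + \left(\left(T - 5\right) + 2\right) = 6 + \left(\left(-5 + T\right) + 2\right) = 6 + \left(-3 + T\right) = 3 + T$)
$A = -1002$ ($A = -1598 + 596 = -1002$)
$r = 480$ ($r = 1490 - 1010 = 480$)
$\left(r + \frac{A}{q{\left(-3,43 \right)}}\right) + \left(-5 - \frac{5}{j{\left(0 \right)}}\right)^{2} = \left(480 - \frac{1002}{3 + 43}\right) + \left(-5 - \frac{5}{-5}\right)^{2} = \left(480 - \frac{1002}{46}\right) + \left(-5 - -1\right)^{2} = \left(480 - \frac{501}{23}\right) + \left(-5 + 1\right)^{2} = \left(480 - \frac{501}{23}\right) + \left(-4\right)^{2} = \frac{10539}{23} + 16 = \frac{10907}{23}$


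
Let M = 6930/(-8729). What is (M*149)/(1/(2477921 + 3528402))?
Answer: -885992705730/1247 ≈ -7.1050e+8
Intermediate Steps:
M = -990/1247 (M = 6930*(-1/8729) = -990/1247 ≈ -0.79391)
(M*149)/(1/(2477921 + 3528402)) = (-990/1247*149)/(1/(2477921 + 3528402)) = -147510/(1247*(1/6006323)) = -147510/(1247*1/6006323) = -147510/1247*6006323 = -885992705730/1247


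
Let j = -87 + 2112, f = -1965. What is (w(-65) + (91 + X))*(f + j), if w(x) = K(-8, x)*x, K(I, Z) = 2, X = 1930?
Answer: 113460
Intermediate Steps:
j = 2025
w(x) = 2*x
(w(-65) + (91 + X))*(f + j) = (2*(-65) + (91 + 1930))*(-1965 + 2025) = (-130 + 2021)*60 = 1891*60 = 113460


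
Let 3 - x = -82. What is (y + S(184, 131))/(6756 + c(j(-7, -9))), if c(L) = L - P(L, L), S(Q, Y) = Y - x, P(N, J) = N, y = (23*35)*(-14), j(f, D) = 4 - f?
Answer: -2806/1689 ≈ -1.6613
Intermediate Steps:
x = 85 (x = 3 - 1*(-82) = 3 + 82 = 85)
y = -11270 (y = 805*(-14) = -11270)
S(Q, Y) = -85 + Y (S(Q, Y) = Y - 1*85 = Y - 85 = -85 + Y)
c(L) = 0 (c(L) = L - L = 0)
(y + S(184, 131))/(6756 + c(j(-7, -9))) = (-11270 + (-85 + 131))/(6756 + 0) = (-11270 + 46)/6756 = -11224*1/6756 = -2806/1689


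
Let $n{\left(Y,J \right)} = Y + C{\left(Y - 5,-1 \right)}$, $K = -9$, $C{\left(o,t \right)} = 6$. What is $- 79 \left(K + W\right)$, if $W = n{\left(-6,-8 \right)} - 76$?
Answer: $6715$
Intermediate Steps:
$n{\left(Y,J \right)} = 6 + Y$ ($n{\left(Y,J \right)} = Y + 6 = 6 + Y$)
$W = -76$ ($W = \left(6 - 6\right) - 76 = 0 - 76 = -76$)
$- 79 \left(K + W\right) = - 79 \left(-9 - 76\right) = \left(-79\right) \left(-85\right) = 6715$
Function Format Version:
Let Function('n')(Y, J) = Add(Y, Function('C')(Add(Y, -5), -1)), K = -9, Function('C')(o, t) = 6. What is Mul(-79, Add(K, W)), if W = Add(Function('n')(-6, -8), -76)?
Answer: 6715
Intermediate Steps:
Function('n')(Y, J) = Add(6, Y) (Function('n')(Y, J) = Add(Y, 6) = Add(6, Y))
W = -76 (W = Add(Add(6, -6), -76) = Add(0, -76) = -76)
Mul(-79, Add(K, W)) = Mul(-79, Add(-9, -76)) = Mul(-79, -85) = 6715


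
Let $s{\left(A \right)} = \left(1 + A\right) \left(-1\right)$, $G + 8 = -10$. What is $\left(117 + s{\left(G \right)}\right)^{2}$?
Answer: $17956$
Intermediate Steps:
$G = -18$ ($G = -8 - 10 = -18$)
$s{\left(A \right)} = -1 - A$
$\left(117 + s{\left(G \right)}\right)^{2} = \left(117 - -17\right)^{2} = \left(117 + \left(-1 + 18\right)\right)^{2} = \left(117 + 17\right)^{2} = 134^{2} = 17956$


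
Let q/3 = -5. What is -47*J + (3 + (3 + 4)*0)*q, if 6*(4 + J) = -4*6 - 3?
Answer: 709/2 ≈ 354.50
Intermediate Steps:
q = -15 (q = 3*(-5) = -15)
J = -17/2 (J = -4 + (-4*6 - 3)/6 = -4 + (-24 - 3)/6 = -4 + (⅙)*(-27) = -4 - 9/2 = -17/2 ≈ -8.5000)
-47*J + (3 + (3 + 4)*0)*q = -47*(-17/2) + (3 + (3 + 4)*0)*(-15) = 799/2 + (3 + 7*0)*(-15) = 799/2 + (3 + 0)*(-15) = 799/2 + 3*(-15) = 799/2 - 45 = 709/2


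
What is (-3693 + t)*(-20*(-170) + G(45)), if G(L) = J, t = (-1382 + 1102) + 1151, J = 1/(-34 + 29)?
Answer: -47971178/5 ≈ -9.5942e+6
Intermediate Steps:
J = -⅕ (J = 1/(-5) = -⅕ ≈ -0.20000)
t = 871 (t = -280 + 1151 = 871)
G(L) = -⅕
(-3693 + t)*(-20*(-170) + G(45)) = (-3693 + 871)*(-20*(-170) - ⅕) = -2822*(3400 - ⅕) = -2822*16999/5 = -47971178/5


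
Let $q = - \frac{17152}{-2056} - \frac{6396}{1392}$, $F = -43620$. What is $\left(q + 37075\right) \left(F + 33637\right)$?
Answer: $- \frac{11035124572409}{29812} \approx -3.7016 \cdot 10^{8}$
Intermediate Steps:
$q = \frac{111723}{29812}$ ($q = \left(-17152\right) \left(- \frac{1}{2056}\right) - \frac{533}{116} = \frac{2144}{257} - \frac{533}{116} = \frac{111723}{29812} \approx 3.7476$)
$\left(q + 37075\right) \left(F + 33637\right) = \left(\frac{111723}{29812} + 37075\right) \left(-43620 + 33637\right) = \frac{1105391623}{29812} \left(-9983\right) = - \frac{11035124572409}{29812}$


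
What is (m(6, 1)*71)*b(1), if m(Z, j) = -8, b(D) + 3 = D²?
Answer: 1136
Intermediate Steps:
b(D) = -3 + D²
(m(6, 1)*71)*b(1) = (-8*71)*(-3 + 1²) = -568*(-3 + 1) = -568*(-2) = 1136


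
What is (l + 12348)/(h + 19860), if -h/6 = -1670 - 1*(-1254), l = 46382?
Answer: 29365/11178 ≈ 2.6270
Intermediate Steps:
h = 2496 (h = -6*(-1670 - 1*(-1254)) = -6*(-1670 + 1254) = -6*(-416) = 2496)
(l + 12348)/(h + 19860) = (46382 + 12348)/(2496 + 19860) = 58730/22356 = 58730*(1/22356) = 29365/11178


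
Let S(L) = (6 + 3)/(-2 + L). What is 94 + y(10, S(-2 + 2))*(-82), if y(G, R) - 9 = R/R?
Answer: -726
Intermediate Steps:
S(L) = 9/(-2 + L)
y(G, R) = 10 (y(G, R) = 9 + R/R = 9 + 1 = 10)
94 + y(10, S(-2 + 2))*(-82) = 94 + 10*(-82) = 94 - 820 = -726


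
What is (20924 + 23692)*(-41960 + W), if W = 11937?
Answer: -1339506168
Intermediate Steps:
(20924 + 23692)*(-41960 + W) = (20924 + 23692)*(-41960 + 11937) = 44616*(-30023) = -1339506168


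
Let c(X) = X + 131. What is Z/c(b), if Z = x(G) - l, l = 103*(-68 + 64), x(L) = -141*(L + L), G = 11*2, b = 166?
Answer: -5792/297 ≈ -19.502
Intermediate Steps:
c(X) = 131 + X
G = 22
x(L) = -282*L
l = -412 (l = 103*(-4) = -412)
Z = -5792 (Z = -282*22 - 1*(-412) = -6204 + 412 = -5792)
Z/c(b) = -5792/(131 + 166) = -5792/297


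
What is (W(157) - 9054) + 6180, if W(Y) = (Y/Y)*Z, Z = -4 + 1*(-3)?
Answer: -2881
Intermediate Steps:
Z = -7 (Z = -4 - 3 = -7)
W(Y) = -7 (W(Y) = (Y/Y)*(-7) = 1*(-7) = -7)
(W(157) - 9054) + 6180 = (-7 - 9054) + 6180 = -9061 + 6180 = -2881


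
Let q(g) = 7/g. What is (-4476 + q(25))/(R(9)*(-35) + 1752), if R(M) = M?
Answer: -111893/35925 ≈ -3.1146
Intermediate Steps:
(-4476 + q(25))/(R(9)*(-35) + 1752) = (-4476 + 7/25)/(9*(-35) + 1752) = (-4476 + 7*(1/25))/(-315 + 1752) = (-4476 + 7/25)/1437 = -111893/25*1/1437 = -111893/35925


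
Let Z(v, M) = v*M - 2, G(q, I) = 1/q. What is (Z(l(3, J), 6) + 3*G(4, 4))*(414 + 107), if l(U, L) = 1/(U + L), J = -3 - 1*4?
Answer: -5731/4 ≈ -1432.8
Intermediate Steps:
J = -7 (J = -3 - 4 = -7)
G(q, I) = 1/q
l(U, L) = 1/(L + U)
Z(v, M) = -2 + M*v (Z(v, M) = M*v - 2 = -2 + M*v)
(Z(l(3, J), 6) + 3*G(4, 4))*(414 + 107) = ((-2 + 6/(-7 + 3)) + 3/4)*(414 + 107) = ((-2 + 6/(-4)) + 3*(1/4))*521 = ((-2 + 6*(-1/4)) + 3/4)*521 = ((-2 - 3/2) + 3/4)*521 = (-7/2 + 3/4)*521 = -11/4*521 = -5731/4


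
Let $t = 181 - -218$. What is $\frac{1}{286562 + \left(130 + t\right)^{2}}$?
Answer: $\frac{1}{566403} \approx 1.7655 \cdot 10^{-6}$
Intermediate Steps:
$t = 399$ ($t = 181 + 218 = 399$)
$\frac{1}{286562 + \left(130 + t\right)^{2}} = \frac{1}{286562 + \left(130 + 399\right)^{2}} = \frac{1}{286562 + 529^{2}} = \frac{1}{286562 + 279841} = \frac{1}{566403}$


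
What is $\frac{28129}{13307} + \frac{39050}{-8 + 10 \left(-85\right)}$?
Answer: $- \frac{22522894}{518973} \approx -43.399$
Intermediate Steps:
$\frac{28129}{13307} + \frac{39050}{-8 + 10 \left(-85\right)} = 28129 \cdot \frac{1}{13307} + \frac{39050}{-8 - 850} = \frac{28129}{13307} + \frac{39050}{-858} = \frac{28129}{13307} + 39050 \left(- \frac{1}{858}\right) = \frac{28129}{13307} - \frac{1775}{39} = - \frac{22522894}{518973}$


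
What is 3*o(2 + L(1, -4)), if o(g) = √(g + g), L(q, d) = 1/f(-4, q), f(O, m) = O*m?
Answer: 3*√14/2 ≈ 5.6125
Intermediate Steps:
L(q, d) = -1/(4*q) (L(q, d) = 1/(-4*q) = -1/(4*q))
o(g) = √2*√g (o(g) = √(2*g) = √2*√g)
3*o(2 + L(1, -4)) = 3*(√2*√(2 - ¼/1)) = 3*(√2*√(2 - ¼*1)) = 3*(√2*√(2 - ¼)) = 3*(√2*√(7/4)) = 3*(√2*(√7/2)) = 3*(√14/2) = 3*√14/2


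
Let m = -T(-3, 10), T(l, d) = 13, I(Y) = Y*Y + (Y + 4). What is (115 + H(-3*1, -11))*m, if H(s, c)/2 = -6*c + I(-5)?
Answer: -3835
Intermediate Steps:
I(Y) = 4 + Y + Y**2 (I(Y) = Y**2 + (4 + Y) = 4 + Y + Y**2)
H(s, c) = 48 - 12*c (H(s, c) = 2*(-6*c + (4 - 5 + (-5)**2)) = 2*(-6*c + (4 - 5 + 25)) = 2*(-6*c + 24) = 2*(24 - 6*c) = 48 - 12*c)
m = -13 (m = -1*13 = -13)
(115 + H(-3*1, -11))*m = (115 + (48 - 12*(-11)))*(-13) = (115 + (48 + 132))*(-13) = (115 + 180)*(-13) = 295*(-13) = -3835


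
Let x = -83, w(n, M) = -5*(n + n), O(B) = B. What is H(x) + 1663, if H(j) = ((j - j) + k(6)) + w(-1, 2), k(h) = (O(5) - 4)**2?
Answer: 1674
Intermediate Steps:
w(n, M) = -10*n
k(h) = 1 (k(h) = (5 - 4)**2 = 1**2 = 1)
H(j) = 11 (H(j) = ((j - j) + 1) - 10*(-1) = (0 + 1) + 10 = 1 + 10 = 11)
H(x) + 1663 = 11 + 1663 = 1674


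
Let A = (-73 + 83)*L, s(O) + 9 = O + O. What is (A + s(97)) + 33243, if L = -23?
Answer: 33198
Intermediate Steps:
s(O) = -9 + 2*O (s(O) = -9 + (O + O) = -9 + 2*O)
A = -230 (A = (-73 + 83)*(-23) = 10*(-23) = -230)
(A + s(97)) + 33243 = (-230 + (-9 + 2*97)) + 33243 = (-230 + (-9 + 194)) + 33243 = (-230 + 185) + 33243 = -45 + 33243 = 33198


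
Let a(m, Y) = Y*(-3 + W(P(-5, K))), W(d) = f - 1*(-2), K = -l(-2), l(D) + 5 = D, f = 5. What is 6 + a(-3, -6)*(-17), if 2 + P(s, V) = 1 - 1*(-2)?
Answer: 414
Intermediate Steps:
l(D) = -5 + D
K = 7 (K = -(-5 - 2) = -1*(-7) = 7)
P(s, V) = 1 (P(s, V) = -2 + (1 - 1*(-2)) = -2 + (1 + 2) = -2 + 3 = 1)
W(d) = 7 (W(d) = 5 - 1*(-2) = 5 + 2 = 7)
a(m, Y) = 4*Y (a(m, Y) = Y*(-3 + 7) = Y*4 = 4*Y)
6 + a(-3, -6)*(-17) = 6 + (4*(-6))*(-17) = 6 - 24*(-17) = 6 + 408 = 414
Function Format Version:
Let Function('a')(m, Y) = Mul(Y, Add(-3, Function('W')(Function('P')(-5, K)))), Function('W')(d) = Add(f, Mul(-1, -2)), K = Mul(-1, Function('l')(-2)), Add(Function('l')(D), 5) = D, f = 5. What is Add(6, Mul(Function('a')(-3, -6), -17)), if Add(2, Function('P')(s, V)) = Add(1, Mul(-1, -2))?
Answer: 414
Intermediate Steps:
Function('l')(D) = Add(-5, D)
K = 7 (K = Mul(-1, Add(-5, -2)) = Mul(-1, -7) = 7)
Function('P')(s, V) = 1 (Function('P')(s, V) = Add(-2, Add(1, Mul(-1, -2))) = Add(-2, Add(1, 2)) = Add(-2, 3) = 1)
Function('W')(d) = 7 (Function('W')(d) = Add(5, Mul(-1, -2)) = Add(5, 2) = 7)
Function('a')(m, Y) = Mul(4, Y) (Function('a')(m, Y) = Mul(Y, Add(-3, 7)) = Mul(Y, 4) = Mul(4, Y))
Add(6, Mul(Function('a')(-3, -6), -17)) = Add(6, Mul(Mul(4, -6), -17)) = Add(6, Mul(-24, -17)) = Add(6, 408) = 414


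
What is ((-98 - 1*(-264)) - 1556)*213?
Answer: -296070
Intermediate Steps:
((-98 - 1*(-264)) - 1556)*213 = ((-98 + 264) - 1556)*213 = (166 - 1556)*213 = -1390*213 = -296070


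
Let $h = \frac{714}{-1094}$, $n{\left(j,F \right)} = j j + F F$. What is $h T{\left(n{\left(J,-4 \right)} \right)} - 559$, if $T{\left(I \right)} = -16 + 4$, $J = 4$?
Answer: $- \frac{301489}{547} \approx -551.17$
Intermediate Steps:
$n{\left(j,F \right)} = F^{2} + j^{2}$ ($n{\left(j,F \right)} = j^{2} + F^{2} = F^{2} + j^{2}$)
$T{\left(I \right)} = -12$
$h = - \frac{357}{547}$ ($h = 714 \left(- \frac{1}{1094}\right) = - \frac{357}{547} \approx -0.65265$)
$h T{\left(n{\left(J,-4 \right)} \right)} - 559 = \left(- \frac{357}{547}\right) \left(-12\right) - 559 = \frac{4284}{547} - 559 = - \frac{301489}{547}$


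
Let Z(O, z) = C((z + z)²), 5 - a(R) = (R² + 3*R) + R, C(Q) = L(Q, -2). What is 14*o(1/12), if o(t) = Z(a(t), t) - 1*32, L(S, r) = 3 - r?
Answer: -378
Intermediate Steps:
C(Q) = 5 (C(Q) = 3 - 1*(-2) = 3 + 2 = 5)
a(R) = 5 - R² - 4*R (a(R) = 5 - ((R² + 3*R) + R) = 5 - (R² + 4*R) = 5 + (-R² - 4*R) = 5 - R² - 4*R)
Z(O, z) = 5
o(t) = -27 (o(t) = 5 - 1*32 = 5 - 32 = -27)
14*o(1/12) = 14*(-27) = -378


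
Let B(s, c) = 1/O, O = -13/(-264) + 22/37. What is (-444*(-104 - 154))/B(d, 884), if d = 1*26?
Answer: 811281/11 ≈ 73753.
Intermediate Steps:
d = 26
O = 6289/9768 (O = -13*(-1/264) + 22*(1/37) = 13/264 + 22/37 = 6289/9768 ≈ 0.64384)
B(s, c) = 9768/6289 (B(s, c) = 1/(6289/9768) = 9768/6289)
(-444*(-104 - 154))/B(d, 884) = (-444*(-104 - 154))/(9768/6289) = -444*(-258)*(6289/9768) = 114552*(6289/9768) = 811281/11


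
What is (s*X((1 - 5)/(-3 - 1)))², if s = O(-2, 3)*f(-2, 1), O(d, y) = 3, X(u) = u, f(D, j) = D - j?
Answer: 81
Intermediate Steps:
s = -9 (s = 3*(-2 - 1*1) = 3*(-2 - 1) = 3*(-3) = -9)
(s*X((1 - 5)/(-3 - 1)))² = (-9*(1 - 5)/(-3 - 1))² = (-(-36)/(-4))² = (-(-36)*(-1)/4)² = (-9*1)² = (-9)² = 81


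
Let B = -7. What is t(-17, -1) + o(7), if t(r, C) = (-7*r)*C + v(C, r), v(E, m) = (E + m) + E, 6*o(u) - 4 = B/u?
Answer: -275/2 ≈ -137.50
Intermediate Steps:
o(u) = 2/3 - 7/(6*u) (o(u) = 2/3 + (-7/u)/6 = 2/3 - 7/(6*u))
v(E, m) = m + 2*E
t(r, C) = r + 2*C - 7*C*r (t(r, C) = (-7*r)*C + (r + 2*C) = -7*C*r + (r + 2*C) = r + 2*C - 7*C*r)
t(-17, -1) + o(7) = (-17 + 2*(-1) - 7*(-1)*(-17)) + (1/6)*(-7 + 4*7)/7 = (-17 - 2 - 119) + (1/6)*(1/7)*(-7 + 28) = -138 + (1/6)*(1/7)*21 = -138 + 1/2 = -275/2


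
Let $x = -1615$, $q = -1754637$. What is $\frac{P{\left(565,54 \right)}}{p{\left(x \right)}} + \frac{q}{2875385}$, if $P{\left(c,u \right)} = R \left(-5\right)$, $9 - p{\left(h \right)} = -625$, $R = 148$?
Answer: $- \frac{1620112379}{911497045} \approx -1.7774$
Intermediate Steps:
$p{\left(h \right)} = 634$ ($p{\left(h \right)} = 9 - -625 = 9 + 625 = 634$)
$P{\left(c,u \right)} = -740$ ($P{\left(c,u \right)} = 148 \left(-5\right) = -740$)
$\frac{P{\left(565,54 \right)}}{p{\left(x \right)}} + \frac{q}{2875385} = - \frac{740}{634} - \frac{1754637}{2875385} = \left(-740\right) \frac{1}{634} - \frac{1754637}{2875385} = - \frac{370}{317} - \frac{1754637}{2875385} = - \frac{1620112379}{911497045}$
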